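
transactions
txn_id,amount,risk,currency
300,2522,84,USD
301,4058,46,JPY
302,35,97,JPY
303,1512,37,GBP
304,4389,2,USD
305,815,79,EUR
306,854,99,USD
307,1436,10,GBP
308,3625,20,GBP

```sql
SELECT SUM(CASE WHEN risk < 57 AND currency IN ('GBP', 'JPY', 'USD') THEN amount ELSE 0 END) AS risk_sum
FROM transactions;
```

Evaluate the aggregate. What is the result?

15020

txn_id=300: ✗
txn_id=301: ✓ → 4058
txn_id=302: ✗
txn_id=303: ✓ → 1512
txn_id=304: ✓ → 4389
txn_id=305: ✗
txn_id=306: ✗
txn_id=307: ✓ → 1436
txn_id=308: ✓ → 3625
risk_sum = 4058 + 1512 + 4389 + 1436 + 3625 = 15020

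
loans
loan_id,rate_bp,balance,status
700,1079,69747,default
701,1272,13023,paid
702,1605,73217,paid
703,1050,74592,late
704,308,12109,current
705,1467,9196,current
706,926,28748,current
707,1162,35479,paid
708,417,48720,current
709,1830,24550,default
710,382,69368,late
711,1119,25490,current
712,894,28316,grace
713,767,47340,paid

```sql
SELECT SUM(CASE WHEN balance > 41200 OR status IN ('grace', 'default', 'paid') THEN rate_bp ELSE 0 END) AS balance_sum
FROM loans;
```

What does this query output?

10458

loan_id=700: ✓ → 1079
loan_id=701: ✓ → 1272
loan_id=702: ✓ → 1605
loan_id=703: ✓ → 1050
loan_id=704: ✗
loan_id=705: ✗
loan_id=706: ✗
loan_id=707: ✓ → 1162
loan_id=708: ✓ → 417
loan_id=709: ✓ → 1830
loan_id=710: ✓ → 382
loan_id=711: ✗
loan_id=712: ✓ → 894
loan_id=713: ✓ → 767
balance_sum = 1079 + 1272 + 1605 + 1050 + 1162 + 417 + 1830 + 382 + 894 + 767 = 10458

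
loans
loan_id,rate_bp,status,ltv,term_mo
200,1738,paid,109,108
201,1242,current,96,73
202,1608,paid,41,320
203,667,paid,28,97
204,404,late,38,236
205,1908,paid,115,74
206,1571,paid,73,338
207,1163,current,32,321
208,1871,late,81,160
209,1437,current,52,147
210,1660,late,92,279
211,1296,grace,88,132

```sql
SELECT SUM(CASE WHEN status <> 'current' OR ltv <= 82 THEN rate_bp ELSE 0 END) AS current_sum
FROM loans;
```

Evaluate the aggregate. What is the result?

15323

loan_id=200: ✓ → 1738
loan_id=201: ✗
loan_id=202: ✓ → 1608
loan_id=203: ✓ → 667
loan_id=204: ✓ → 404
loan_id=205: ✓ → 1908
loan_id=206: ✓ → 1571
loan_id=207: ✓ → 1163
loan_id=208: ✓ → 1871
loan_id=209: ✓ → 1437
loan_id=210: ✓ → 1660
loan_id=211: ✓ → 1296
current_sum = 1738 + 1608 + 667 + 404 + 1908 + 1571 + 1163 + 1871 + 1437 + 1660 + 1296 = 15323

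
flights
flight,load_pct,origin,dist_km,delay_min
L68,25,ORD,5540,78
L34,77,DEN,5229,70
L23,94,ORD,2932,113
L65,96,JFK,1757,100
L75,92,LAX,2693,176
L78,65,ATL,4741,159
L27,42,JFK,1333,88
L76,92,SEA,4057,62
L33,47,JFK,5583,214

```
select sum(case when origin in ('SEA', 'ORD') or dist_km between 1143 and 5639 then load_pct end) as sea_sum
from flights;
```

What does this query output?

flight=L68: ✓ → 25
flight=L34: ✓ → 77
flight=L23: ✓ → 94
flight=L65: ✓ → 96
flight=L75: ✓ → 92
flight=L78: ✓ → 65
flight=L27: ✓ → 42
flight=L76: ✓ → 92
flight=L33: ✓ → 47
sea_sum = 25 + 77 + 94 + 96 + 92 + 65 + 42 + 92 + 47 = 630

630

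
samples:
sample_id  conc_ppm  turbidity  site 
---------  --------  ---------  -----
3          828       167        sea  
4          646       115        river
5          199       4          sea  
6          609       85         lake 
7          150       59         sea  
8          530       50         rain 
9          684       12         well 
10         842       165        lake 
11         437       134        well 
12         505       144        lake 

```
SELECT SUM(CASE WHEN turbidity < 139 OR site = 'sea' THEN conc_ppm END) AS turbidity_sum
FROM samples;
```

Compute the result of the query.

sample_id=3: ✓ → 828
sample_id=4: ✓ → 646
sample_id=5: ✓ → 199
sample_id=6: ✓ → 609
sample_id=7: ✓ → 150
sample_id=8: ✓ → 530
sample_id=9: ✓ → 684
sample_id=10: ✗
sample_id=11: ✓ → 437
sample_id=12: ✗
turbidity_sum = 828 + 646 + 199 + 609 + 150 + 530 + 684 + 437 = 4083

4083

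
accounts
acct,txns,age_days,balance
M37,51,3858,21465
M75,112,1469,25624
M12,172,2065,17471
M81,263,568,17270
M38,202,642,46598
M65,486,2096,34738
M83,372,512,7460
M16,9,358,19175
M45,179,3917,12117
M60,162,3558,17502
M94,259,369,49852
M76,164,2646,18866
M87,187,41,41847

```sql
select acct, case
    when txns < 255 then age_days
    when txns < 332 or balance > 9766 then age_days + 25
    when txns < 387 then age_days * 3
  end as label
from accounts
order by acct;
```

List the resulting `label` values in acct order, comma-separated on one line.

2065, 358, 3858, 642, 3917, 3558, 2121, 1469, 2646, 593, 1536, 41, 394

acct=M12: txns < 255 → 2065
acct=M16: txns < 255 → 358
acct=M37: txns < 255 → 3858
acct=M38: txns < 255 → 642
acct=M45: txns < 255 → 3917
acct=M60: txns < 255 → 3558
acct=M65: txns < 332 or balance > 9766 → 2121
acct=M75: txns < 255 → 1469
acct=M76: txns < 255 → 2646
acct=M81: txns < 332 or balance > 9766 → 593
acct=M83: txns < 387 → 1536
acct=M87: txns < 255 → 41
acct=M94: txns < 332 or balance > 9766 → 394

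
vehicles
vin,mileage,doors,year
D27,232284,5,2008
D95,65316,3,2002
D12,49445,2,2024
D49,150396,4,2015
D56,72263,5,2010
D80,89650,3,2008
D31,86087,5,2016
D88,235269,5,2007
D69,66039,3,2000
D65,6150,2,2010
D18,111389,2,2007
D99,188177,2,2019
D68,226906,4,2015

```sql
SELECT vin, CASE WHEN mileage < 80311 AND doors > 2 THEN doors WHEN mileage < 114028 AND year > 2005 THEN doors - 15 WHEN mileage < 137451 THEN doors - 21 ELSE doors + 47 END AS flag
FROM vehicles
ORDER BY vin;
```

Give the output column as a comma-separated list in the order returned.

-13, -13, 52, -10, 51, 5, -13, 51, 3, -12, 52, 3, 49

vin=D12: mileage < 114028 AND year > 2005 → -13
vin=D18: mileage < 114028 AND year > 2005 → -13
vin=D27: ELSE → 52
vin=D31: mileage < 114028 AND year > 2005 → -10
vin=D49: ELSE → 51
vin=D56: mileage < 80311 AND doors > 2 → 5
vin=D65: mileage < 114028 AND year > 2005 → -13
vin=D68: ELSE → 51
vin=D69: mileage < 80311 AND doors > 2 → 3
vin=D80: mileage < 114028 AND year > 2005 → -12
vin=D88: ELSE → 52
vin=D95: mileage < 80311 AND doors > 2 → 3
vin=D99: ELSE → 49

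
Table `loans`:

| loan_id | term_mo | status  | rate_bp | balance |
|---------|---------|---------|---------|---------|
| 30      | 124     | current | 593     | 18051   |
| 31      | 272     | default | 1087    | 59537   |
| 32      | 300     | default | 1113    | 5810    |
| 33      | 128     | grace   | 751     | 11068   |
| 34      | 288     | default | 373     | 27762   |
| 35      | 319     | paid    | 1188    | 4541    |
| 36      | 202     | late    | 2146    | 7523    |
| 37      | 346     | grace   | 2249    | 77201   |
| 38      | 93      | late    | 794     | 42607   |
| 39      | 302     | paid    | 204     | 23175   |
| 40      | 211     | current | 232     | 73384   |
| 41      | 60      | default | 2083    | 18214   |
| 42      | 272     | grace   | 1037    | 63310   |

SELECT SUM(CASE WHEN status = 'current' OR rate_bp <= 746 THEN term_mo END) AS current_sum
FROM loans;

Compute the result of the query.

loan_id=30: ✓ → 124
loan_id=31: ✗
loan_id=32: ✗
loan_id=33: ✗
loan_id=34: ✓ → 288
loan_id=35: ✗
loan_id=36: ✗
loan_id=37: ✗
loan_id=38: ✗
loan_id=39: ✓ → 302
loan_id=40: ✓ → 211
loan_id=41: ✗
loan_id=42: ✗
current_sum = 124 + 288 + 302 + 211 = 925

925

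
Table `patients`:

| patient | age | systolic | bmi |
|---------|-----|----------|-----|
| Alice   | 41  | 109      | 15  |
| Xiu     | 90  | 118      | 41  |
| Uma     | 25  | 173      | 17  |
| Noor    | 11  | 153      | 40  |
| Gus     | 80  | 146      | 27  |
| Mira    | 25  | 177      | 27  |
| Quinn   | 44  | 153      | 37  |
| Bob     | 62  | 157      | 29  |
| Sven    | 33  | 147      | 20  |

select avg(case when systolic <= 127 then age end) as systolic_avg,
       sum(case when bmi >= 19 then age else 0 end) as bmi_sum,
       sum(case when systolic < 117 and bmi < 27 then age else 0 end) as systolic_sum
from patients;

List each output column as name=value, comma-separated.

systolic_avg=65.5, bmi_sum=345, systolic_sum=41

[systolic_avg: systolic <= 127]
patient=Alice: ✓ → 41
patient=Xiu: ✓ → 90
patient=Uma: ✗
patient=Noor: ✗
patient=Gus: ✗
patient=Mira: ✗
patient=Quinn: ✗
patient=Bob: ✗
patient=Sven: ✗
systolic_avg = (41 + 90) / 2 = 65.5
—
[bmi_sum: bmi >= 19]
patient=Alice: ✗
patient=Xiu: ✓ → 90
patient=Uma: ✗
patient=Noor: ✓ → 11
patient=Gus: ✓ → 80
patient=Mira: ✓ → 25
patient=Quinn: ✓ → 44
patient=Bob: ✓ → 62
patient=Sven: ✓ → 33
bmi_sum = 90 + 11 + 80 + 25 + 44 + 62 + 33 = 345
—
[systolic_sum: systolic < 117 and bmi < 27]
patient=Alice: ✓ → 41
patient=Xiu: ✗
patient=Uma: ✗
patient=Noor: ✗
patient=Gus: ✗
patient=Mira: ✗
patient=Quinn: ✗
patient=Bob: ✗
patient=Sven: ✗
systolic_sum = 41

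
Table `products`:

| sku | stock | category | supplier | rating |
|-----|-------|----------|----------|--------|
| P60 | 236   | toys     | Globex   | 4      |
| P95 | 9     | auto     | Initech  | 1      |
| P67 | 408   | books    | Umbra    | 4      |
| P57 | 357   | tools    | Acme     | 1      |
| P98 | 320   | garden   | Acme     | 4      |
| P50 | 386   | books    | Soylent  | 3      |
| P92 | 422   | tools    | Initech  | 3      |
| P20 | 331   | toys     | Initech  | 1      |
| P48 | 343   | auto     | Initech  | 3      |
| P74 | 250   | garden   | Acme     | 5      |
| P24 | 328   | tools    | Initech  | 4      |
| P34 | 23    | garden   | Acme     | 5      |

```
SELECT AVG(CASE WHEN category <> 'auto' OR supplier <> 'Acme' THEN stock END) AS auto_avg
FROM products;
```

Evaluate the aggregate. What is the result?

284.4166666667

sku=P60: ✓ → 236
sku=P95: ✓ → 9
sku=P67: ✓ → 408
sku=P57: ✓ → 357
sku=P98: ✓ → 320
sku=P50: ✓ → 386
sku=P92: ✓ → 422
sku=P20: ✓ → 331
sku=P48: ✓ → 343
sku=P74: ✓ → 250
sku=P24: ✓ → 328
sku=P34: ✓ → 23
auto_avg = (236 + 9 + 408 + 357 + 320 + 386 + 422 + 331 + 343 + 250 + 328 + 23) / 12 = 284.4166666667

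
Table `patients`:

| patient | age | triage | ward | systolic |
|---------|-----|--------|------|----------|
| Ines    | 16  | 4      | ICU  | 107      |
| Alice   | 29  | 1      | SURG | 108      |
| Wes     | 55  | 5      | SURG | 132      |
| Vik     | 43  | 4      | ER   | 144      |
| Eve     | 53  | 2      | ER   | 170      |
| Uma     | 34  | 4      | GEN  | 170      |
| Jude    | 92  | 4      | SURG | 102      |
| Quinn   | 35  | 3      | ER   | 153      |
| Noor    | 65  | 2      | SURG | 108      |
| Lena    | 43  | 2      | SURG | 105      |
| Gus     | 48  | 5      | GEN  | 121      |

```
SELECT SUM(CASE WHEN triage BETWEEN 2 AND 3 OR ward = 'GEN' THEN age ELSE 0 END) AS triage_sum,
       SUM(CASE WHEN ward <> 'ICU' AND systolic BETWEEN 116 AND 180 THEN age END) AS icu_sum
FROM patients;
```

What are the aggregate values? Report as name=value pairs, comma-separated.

[triage_sum: triage BETWEEN 2 AND 3 OR ward = 'GEN']
patient=Ines: ✗
patient=Alice: ✗
patient=Wes: ✗
patient=Vik: ✗
patient=Eve: ✓ → 53
patient=Uma: ✓ → 34
patient=Jude: ✗
patient=Quinn: ✓ → 35
patient=Noor: ✓ → 65
patient=Lena: ✓ → 43
patient=Gus: ✓ → 48
triage_sum = 53 + 34 + 35 + 65 + 43 + 48 = 278
—
[icu_sum: ward <> 'ICU' AND systolic BETWEEN 116 AND 180]
patient=Ines: ✗
patient=Alice: ✗
patient=Wes: ✓ → 55
patient=Vik: ✓ → 43
patient=Eve: ✓ → 53
patient=Uma: ✓ → 34
patient=Jude: ✗
patient=Quinn: ✓ → 35
patient=Noor: ✗
patient=Lena: ✗
patient=Gus: ✓ → 48
icu_sum = 55 + 43 + 53 + 34 + 35 + 48 = 268

triage_sum=278, icu_sum=268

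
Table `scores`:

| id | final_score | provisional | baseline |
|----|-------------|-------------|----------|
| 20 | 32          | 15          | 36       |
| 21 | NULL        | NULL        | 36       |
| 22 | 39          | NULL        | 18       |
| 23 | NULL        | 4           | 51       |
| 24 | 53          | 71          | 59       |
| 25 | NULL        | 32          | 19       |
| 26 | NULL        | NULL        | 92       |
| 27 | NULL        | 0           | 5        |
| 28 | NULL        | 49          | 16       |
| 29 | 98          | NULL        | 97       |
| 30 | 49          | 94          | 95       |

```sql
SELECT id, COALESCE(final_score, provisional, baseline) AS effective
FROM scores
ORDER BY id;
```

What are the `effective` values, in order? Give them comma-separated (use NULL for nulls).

id=20: final_score=32 → 32
id=21: final_score=NULL, provisional=NULL, baseline=36 → 36
id=22: final_score=39 → 39
id=23: final_score=NULL, provisional=4 → 4
id=24: final_score=53 → 53
id=25: final_score=NULL, provisional=32 → 32
id=26: final_score=NULL, provisional=NULL, baseline=92 → 92
id=27: final_score=NULL, provisional=0 → 0
id=28: final_score=NULL, provisional=49 → 49
id=29: final_score=98 → 98
id=30: final_score=49 → 49

32, 36, 39, 4, 53, 32, 92, 0, 49, 98, 49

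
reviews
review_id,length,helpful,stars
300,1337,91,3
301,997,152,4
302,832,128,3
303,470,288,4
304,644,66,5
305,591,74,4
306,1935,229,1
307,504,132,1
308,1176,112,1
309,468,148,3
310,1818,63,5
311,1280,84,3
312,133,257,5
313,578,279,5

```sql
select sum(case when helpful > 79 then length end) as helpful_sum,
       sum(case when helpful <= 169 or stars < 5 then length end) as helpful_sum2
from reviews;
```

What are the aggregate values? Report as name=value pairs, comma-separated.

helpful_sum=9710, helpful_sum2=12052

[helpful_sum: helpful > 79]
review_id=300: ✓ → 1337
review_id=301: ✓ → 997
review_id=302: ✓ → 832
review_id=303: ✓ → 470
review_id=304: ✗
review_id=305: ✗
review_id=306: ✓ → 1935
review_id=307: ✓ → 504
review_id=308: ✓ → 1176
review_id=309: ✓ → 468
review_id=310: ✗
review_id=311: ✓ → 1280
review_id=312: ✓ → 133
review_id=313: ✓ → 578
helpful_sum = 1337 + 997 + 832 + 470 + 1935 + 504 + 1176 + 468 + 1280 + 133 + 578 = 9710
—
[helpful_sum2: helpful <= 169 or stars < 5]
review_id=300: ✓ → 1337
review_id=301: ✓ → 997
review_id=302: ✓ → 832
review_id=303: ✓ → 470
review_id=304: ✓ → 644
review_id=305: ✓ → 591
review_id=306: ✓ → 1935
review_id=307: ✓ → 504
review_id=308: ✓ → 1176
review_id=309: ✓ → 468
review_id=310: ✓ → 1818
review_id=311: ✓ → 1280
review_id=312: ✗
review_id=313: ✗
helpful_sum2 = 1337 + 997 + 832 + 470 + 644 + 591 + 1935 + 504 + 1176 + 468 + 1818 + 1280 = 12052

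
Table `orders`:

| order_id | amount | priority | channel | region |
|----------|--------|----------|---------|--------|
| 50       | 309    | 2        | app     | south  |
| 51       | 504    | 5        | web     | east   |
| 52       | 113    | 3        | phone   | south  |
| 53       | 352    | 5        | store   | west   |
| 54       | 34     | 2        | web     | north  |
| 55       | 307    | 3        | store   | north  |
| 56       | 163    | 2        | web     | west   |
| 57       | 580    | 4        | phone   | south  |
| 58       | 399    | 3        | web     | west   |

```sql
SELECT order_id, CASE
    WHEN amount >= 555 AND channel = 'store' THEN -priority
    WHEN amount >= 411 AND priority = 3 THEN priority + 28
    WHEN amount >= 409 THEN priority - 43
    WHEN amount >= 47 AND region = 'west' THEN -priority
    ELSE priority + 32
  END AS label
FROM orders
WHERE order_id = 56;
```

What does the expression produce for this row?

-2

order_id = 56: amount=163, priority=2, channel=web, region=west.
amount >= 555 AND channel = 'store' → false
amount >= 411 AND priority = 3 → false
amount >= 409 → false
amount >= 47 AND region = 'west' → true → -2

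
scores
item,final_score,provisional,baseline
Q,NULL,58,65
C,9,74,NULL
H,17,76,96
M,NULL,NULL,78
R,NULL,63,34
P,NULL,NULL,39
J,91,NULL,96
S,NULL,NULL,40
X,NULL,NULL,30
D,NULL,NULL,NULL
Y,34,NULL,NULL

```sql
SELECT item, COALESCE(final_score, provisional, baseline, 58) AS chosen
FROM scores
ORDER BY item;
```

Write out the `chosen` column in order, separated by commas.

9, 58, 17, 91, 78, 39, 58, 63, 40, 30, 34

item=C: final_score=9 → 9
item=D: final_score=NULL, provisional=NULL, baseline=NULL, → literal 58 → 58
item=H: final_score=17 → 17
item=J: final_score=91 → 91
item=M: final_score=NULL, provisional=NULL, baseline=78 → 78
item=P: final_score=NULL, provisional=NULL, baseline=39 → 39
item=Q: final_score=NULL, provisional=58 → 58
item=R: final_score=NULL, provisional=63 → 63
item=S: final_score=NULL, provisional=NULL, baseline=40 → 40
item=X: final_score=NULL, provisional=NULL, baseline=30 → 30
item=Y: final_score=34 → 34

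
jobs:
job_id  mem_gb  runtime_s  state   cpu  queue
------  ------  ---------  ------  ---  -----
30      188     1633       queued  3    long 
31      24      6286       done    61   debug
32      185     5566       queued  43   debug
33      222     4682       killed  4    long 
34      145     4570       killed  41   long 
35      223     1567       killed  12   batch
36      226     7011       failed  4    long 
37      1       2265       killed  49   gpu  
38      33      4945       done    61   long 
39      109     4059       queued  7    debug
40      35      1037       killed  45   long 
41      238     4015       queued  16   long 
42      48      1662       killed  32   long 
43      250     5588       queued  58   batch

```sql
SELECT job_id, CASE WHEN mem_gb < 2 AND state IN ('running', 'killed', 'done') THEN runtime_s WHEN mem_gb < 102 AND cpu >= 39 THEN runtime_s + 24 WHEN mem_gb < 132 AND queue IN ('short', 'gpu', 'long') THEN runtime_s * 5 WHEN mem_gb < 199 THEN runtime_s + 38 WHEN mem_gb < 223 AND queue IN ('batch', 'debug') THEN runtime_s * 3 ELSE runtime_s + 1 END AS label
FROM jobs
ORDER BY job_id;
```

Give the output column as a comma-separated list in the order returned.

1671, 6310, 5604, 4683, 4608, 1568, 7012, 2265, 4969, 4097, 1061, 4016, 8310, 5589

job_id=30: mem_gb < 199 → 1671
job_id=31: mem_gb < 102 AND cpu >= 39 → 6310
job_id=32: mem_gb < 199 → 5604
job_id=33: ELSE → 4683
job_id=34: mem_gb < 199 → 4608
job_id=35: ELSE → 1568
job_id=36: ELSE → 7012
job_id=37: mem_gb < 2 AND state IN ('running', 'killed', 'done') → 2265
job_id=38: mem_gb < 102 AND cpu >= 39 → 4969
job_id=39: mem_gb < 199 → 4097
job_id=40: mem_gb < 102 AND cpu >= 39 → 1061
job_id=41: ELSE → 4016
job_id=42: mem_gb < 132 AND queue IN ('short', 'gpu', 'long') → 8310
job_id=43: ELSE → 5589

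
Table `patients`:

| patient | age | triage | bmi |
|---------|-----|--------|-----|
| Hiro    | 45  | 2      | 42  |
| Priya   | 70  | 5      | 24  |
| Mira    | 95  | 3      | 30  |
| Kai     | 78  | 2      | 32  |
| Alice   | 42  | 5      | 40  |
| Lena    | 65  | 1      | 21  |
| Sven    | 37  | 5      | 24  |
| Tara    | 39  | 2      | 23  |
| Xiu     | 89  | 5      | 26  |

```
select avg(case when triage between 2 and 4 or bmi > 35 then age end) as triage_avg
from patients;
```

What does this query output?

59.8

patient=Hiro: ✓ → 45
patient=Priya: ✗
patient=Mira: ✓ → 95
patient=Kai: ✓ → 78
patient=Alice: ✓ → 42
patient=Lena: ✗
patient=Sven: ✗
patient=Tara: ✓ → 39
patient=Xiu: ✗
triage_avg = (45 + 95 + 78 + 42 + 39) / 5 = 59.8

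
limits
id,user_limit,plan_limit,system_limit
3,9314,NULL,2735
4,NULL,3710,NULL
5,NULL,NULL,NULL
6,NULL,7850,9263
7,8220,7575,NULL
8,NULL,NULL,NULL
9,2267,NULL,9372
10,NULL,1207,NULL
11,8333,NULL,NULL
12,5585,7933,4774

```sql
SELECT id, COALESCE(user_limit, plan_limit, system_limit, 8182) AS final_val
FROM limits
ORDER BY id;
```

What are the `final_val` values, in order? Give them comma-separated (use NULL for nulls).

9314, 3710, 8182, 7850, 8220, 8182, 2267, 1207, 8333, 5585

id=3: user_limit=9314 → 9314
id=4: user_limit=NULL, plan_limit=3710 → 3710
id=5: user_limit=NULL, plan_limit=NULL, system_limit=NULL, → literal 8182 → 8182
id=6: user_limit=NULL, plan_limit=7850 → 7850
id=7: user_limit=8220 → 8220
id=8: user_limit=NULL, plan_limit=NULL, system_limit=NULL, → literal 8182 → 8182
id=9: user_limit=2267 → 2267
id=10: user_limit=NULL, plan_limit=1207 → 1207
id=11: user_limit=8333 → 8333
id=12: user_limit=5585 → 5585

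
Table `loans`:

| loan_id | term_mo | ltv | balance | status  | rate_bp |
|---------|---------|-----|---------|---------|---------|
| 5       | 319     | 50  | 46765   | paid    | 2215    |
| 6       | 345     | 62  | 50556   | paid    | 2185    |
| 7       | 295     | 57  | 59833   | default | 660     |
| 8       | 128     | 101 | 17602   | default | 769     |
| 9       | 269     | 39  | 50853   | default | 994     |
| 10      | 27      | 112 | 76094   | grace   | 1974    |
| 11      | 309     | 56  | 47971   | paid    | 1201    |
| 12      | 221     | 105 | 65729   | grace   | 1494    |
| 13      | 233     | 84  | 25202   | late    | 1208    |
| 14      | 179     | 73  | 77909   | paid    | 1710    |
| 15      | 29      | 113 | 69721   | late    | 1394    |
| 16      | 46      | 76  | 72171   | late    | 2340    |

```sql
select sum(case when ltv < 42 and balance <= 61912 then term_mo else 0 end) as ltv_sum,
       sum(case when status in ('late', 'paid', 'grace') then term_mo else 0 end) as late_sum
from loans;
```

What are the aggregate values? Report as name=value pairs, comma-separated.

[ltv_sum: ltv < 42 and balance <= 61912]
loan_id=5: ✗
loan_id=6: ✗
loan_id=7: ✗
loan_id=8: ✗
loan_id=9: ✓ → 269
loan_id=10: ✗
loan_id=11: ✗
loan_id=12: ✗
loan_id=13: ✗
loan_id=14: ✗
loan_id=15: ✗
loan_id=16: ✗
ltv_sum = 269
—
[late_sum: status in ('late', 'paid', 'grace')]
loan_id=5: ✓ → 319
loan_id=6: ✓ → 345
loan_id=7: ✗
loan_id=8: ✗
loan_id=9: ✗
loan_id=10: ✓ → 27
loan_id=11: ✓ → 309
loan_id=12: ✓ → 221
loan_id=13: ✓ → 233
loan_id=14: ✓ → 179
loan_id=15: ✓ → 29
loan_id=16: ✓ → 46
late_sum = 319 + 345 + 27 + 309 + 221 + 233 + 179 + 29 + 46 = 1708

ltv_sum=269, late_sum=1708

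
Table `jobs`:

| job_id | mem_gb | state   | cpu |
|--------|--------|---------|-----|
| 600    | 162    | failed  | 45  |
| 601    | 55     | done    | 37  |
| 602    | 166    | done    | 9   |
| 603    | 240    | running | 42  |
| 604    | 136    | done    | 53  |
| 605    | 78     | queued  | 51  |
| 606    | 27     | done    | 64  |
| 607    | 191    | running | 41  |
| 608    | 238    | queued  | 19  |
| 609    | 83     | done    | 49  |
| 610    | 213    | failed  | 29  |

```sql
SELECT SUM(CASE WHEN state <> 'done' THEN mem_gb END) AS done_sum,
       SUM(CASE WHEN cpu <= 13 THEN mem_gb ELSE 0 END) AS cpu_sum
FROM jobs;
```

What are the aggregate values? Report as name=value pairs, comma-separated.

[done_sum: state <> 'done']
job_id=600: ✓ → 162
job_id=601: ✗
job_id=602: ✗
job_id=603: ✓ → 240
job_id=604: ✗
job_id=605: ✓ → 78
job_id=606: ✗
job_id=607: ✓ → 191
job_id=608: ✓ → 238
job_id=609: ✗
job_id=610: ✓ → 213
done_sum = 162 + 240 + 78 + 191 + 238 + 213 = 1122
—
[cpu_sum: cpu <= 13]
job_id=600: ✗
job_id=601: ✗
job_id=602: ✓ → 166
job_id=603: ✗
job_id=604: ✗
job_id=605: ✗
job_id=606: ✗
job_id=607: ✗
job_id=608: ✗
job_id=609: ✗
job_id=610: ✗
cpu_sum = 166

done_sum=1122, cpu_sum=166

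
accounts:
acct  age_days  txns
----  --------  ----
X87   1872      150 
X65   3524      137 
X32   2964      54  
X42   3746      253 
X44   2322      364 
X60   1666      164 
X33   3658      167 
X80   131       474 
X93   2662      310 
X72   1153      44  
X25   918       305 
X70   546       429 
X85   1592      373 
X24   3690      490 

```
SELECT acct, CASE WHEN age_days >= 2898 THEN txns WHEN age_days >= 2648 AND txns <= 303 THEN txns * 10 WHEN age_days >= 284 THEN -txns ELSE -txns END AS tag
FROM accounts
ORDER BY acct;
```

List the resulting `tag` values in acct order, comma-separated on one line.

490, -305, 54, 167, 253, -364, -164, 137, -429, -44, -474, -373, -150, -310

acct=X24: age_days >= 2898 → 490
acct=X25: age_days >= 284 → -305
acct=X32: age_days >= 2898 → 54
acct=X33: age_days >= 2898 → 167
acct=X42: age_days >= 2898 → 253
acct=X44: age_days >= 284 → -364
acct=X60: age_days >= 284 → -164
acct=X65: age_days >= 2898 → 137
acct=X70: age_days >= 284 → -429
acct=X72: age_days >= 284 → -44
acct=X80: ELSE → -474
acct=X85: age_days >= 284 → -373
acct=X87: age_days >= 284 → -150
acct=X93: age_days >= 284 → -310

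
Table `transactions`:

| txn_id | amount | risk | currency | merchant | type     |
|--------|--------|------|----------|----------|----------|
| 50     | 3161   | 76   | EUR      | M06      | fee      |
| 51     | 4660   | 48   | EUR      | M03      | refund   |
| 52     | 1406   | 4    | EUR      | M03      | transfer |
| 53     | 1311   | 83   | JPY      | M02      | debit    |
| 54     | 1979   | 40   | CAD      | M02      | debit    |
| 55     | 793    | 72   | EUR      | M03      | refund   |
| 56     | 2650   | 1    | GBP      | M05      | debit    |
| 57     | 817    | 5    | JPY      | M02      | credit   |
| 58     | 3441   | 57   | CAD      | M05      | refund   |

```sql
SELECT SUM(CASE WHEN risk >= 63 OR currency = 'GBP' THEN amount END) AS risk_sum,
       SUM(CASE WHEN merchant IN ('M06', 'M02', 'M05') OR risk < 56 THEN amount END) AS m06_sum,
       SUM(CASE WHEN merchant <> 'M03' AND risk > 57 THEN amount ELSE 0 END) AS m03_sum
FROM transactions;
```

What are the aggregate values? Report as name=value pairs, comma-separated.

risk_sum=7915, m06_sum=19425, m03_sum=4472

[risk_sum: risk >= 63 OR currency = 'GBP']
txn_id=50: ✓ → 3161
txn_id=51: ✗
txn_id=52: ✗
txn_id=53: ✓ → 1311
txn_id=54: ✗
txn_id=55: ✓ → 793
txn_id=56: ✓ → 2650
txn_id=57: ✗
txn_id=58: ✗
risk_sum = 3161 + 1311 + 793 + 2650 = 7915
—
[m06_sum: merchant IN ('M06', 'M02', 'M05') OR risk < 56]
txn_id=50: ✓ → 3161
txn_id=51: ✓ → 4660
txn_id=52: ✓ → 1406
txn_id=53: ✓ → 1311
txn_id=54: ✓ → 1979
txn_id=55: ✗
txn_id=56: ✓ → 2650
txn_id=57: ✓ → 817
txn_id=58: ✓ → 3441
m06_sum = 3161 + 4660 + 1406 + 1311 + 1979 + 2650 + 817 + 3441 = 19425
—
[m03_sum: merchant <> 'M03' AND risk > 57]
txn_id=50: ✓ → 3161
txn_id=51: ✗
txn_id=52: ✗
txn_id=53: ✓ → 1311
txn_id=54: ✗
txn_id=55: ✗
txn_id=56: ✗
txn_id=57: ✗
txn_id=58: ✗
m03_sum = 3161 + 1311 = 4472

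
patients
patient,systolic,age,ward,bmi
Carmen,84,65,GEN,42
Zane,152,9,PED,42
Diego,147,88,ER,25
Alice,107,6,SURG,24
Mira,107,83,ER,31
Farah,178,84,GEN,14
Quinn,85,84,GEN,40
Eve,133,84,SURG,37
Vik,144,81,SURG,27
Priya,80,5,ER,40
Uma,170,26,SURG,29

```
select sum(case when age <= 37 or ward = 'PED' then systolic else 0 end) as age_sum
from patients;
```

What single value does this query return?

509

patient=Carmen: ✗
patient=Zane: ✓ → 152
patient=Diego: ✗
patient=Alice: ✓ → 107
patient=Mira: ✗
patient=Farah: ✗
patient=Quinn: ✗
patient=Eve: ✗
patient=Vik: ✗
patient=Priya: ✓ → 80
patient=Uma: ✓ → 170
age_sum = 152 + 107 + 80 + 170 = 509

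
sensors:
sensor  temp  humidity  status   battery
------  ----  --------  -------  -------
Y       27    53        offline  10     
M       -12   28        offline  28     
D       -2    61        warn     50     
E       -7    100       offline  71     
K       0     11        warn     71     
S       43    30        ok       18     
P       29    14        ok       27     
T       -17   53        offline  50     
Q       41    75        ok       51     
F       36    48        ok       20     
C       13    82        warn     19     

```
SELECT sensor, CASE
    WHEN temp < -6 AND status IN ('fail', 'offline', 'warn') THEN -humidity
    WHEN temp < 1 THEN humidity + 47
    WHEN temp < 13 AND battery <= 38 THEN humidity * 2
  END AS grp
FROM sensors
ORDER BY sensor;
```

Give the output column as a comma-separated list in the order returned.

sensor=C: (no match → NULL) → NULL
sensor=D: temp < 1 → 108
sensor=E: temp < -6 AND status IN ('fail', 'offline', 'warn') → -100
sensor=F: (no match → NULL) → NULL
sensor=K: temp < 1 → 58
sensor=M: temp < -6 AND status IN ('fail', 'offline', 'warn') → -28
sensor=P: (no match → NULL) → NULL
sensor=Q: (no match → NULL) → NULL
sensor=S: (no match → NULL) → NULL
sensor=T: temp < -6 AND status IN ('fail', 'offline', 'warn') → -53
sensor=Y: (no match → NULL) → NULL

NULL, 108, -100, NULL, 58, -28, NULL, NULL, NULL, -53, NULL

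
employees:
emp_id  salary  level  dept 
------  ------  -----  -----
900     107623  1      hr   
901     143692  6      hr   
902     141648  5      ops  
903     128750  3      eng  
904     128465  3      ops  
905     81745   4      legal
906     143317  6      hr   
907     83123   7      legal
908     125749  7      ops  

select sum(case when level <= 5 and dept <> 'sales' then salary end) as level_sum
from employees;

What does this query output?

emp_id=900: ✓ → 107623
emp_id=901: ✗
emp_id=902: ✓ → 141648
emp_id=903: ✓ → 128750
emp_id=904: ✓ → 128465
emp_id=905: ✓ → 81745
emp_id=906: ✗
emp_id=907: ✗
emp_id=908: ✗
level_sum = 107623 + 141648 + 128750 + 128465 + 81745 = 588231

588231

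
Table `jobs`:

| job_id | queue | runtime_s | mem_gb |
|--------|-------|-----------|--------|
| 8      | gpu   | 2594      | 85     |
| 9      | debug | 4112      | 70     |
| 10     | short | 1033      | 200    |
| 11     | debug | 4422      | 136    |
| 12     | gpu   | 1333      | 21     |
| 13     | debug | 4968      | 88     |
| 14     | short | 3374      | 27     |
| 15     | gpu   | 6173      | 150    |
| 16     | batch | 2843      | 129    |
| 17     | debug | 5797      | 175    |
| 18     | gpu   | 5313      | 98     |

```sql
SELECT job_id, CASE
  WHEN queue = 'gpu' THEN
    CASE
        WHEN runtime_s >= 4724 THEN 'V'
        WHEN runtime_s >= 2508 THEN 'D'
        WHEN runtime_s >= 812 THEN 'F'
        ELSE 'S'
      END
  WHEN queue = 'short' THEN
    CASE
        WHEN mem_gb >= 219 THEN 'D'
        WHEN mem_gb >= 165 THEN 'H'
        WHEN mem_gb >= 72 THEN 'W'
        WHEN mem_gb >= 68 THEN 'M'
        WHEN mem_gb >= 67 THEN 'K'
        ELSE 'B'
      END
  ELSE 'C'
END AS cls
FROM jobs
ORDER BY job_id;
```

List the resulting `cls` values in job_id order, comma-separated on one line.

job_id=8: queue='gpu' → inner[runtime_s >= 2508] → D
job_id=9: queue='debug' → outer ELSE → C
job_id=10: queue='short' → inner[mem_gb >= 165] → H
job_id=11: queue='debug' → outer ELSE → C
job_id=12: queue='gpu' → inner[runtime_s >= 812] → F
job_id=13: queue='debug' → outer ELSE → C
job_id=14: queue='short' → inner[ELSE] → B
job_id=15: queue='gpu' → inner[runtime_s >= 4724] → V
job_id=16: queue='batch' → outer ELSE → C
job_id=17: queue='debug' → outer ELSE → C
job_id=18: queue='gpu' → inner[runtime_s >= 4724] → V

D, C, H, C, F, C, B, V, C, C, V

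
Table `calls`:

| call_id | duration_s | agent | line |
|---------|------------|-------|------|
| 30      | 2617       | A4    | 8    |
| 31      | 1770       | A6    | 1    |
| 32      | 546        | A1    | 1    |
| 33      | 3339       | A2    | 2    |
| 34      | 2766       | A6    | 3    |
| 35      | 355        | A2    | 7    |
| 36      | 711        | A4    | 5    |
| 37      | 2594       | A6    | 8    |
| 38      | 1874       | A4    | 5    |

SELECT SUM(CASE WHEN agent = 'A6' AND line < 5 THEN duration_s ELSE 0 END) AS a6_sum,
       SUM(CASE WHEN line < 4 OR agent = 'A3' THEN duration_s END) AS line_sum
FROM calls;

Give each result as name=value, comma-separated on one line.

a6_sum=4536, line_sum=8421

[a6_sum: agent = 'A6' AND line < 5]
call_id=30: ✗
call_id=31: ✓ → 1770
call_id=32: ✗
call_id=33: ✗
call_id=34: ✓ → 2766
call_id=35: ✗
call_id=36: ✗
call_id=37: ✗
call_id=38: ✗
a6_sum = 1770 + 2766 = 4536
—
[line_sum: line < 4 OR agent = 'A3']
call_id=30: ✗
call_id=31: ✓ → 1770
call_id=32: ✓ → 546
call_id=33: ✓ → 3339
call_id=34: ✓ → 2766
call_id=35: ✗
call_id=36: ✗
call_id=37: ✗
call_id=38: ✗
line_sum = 1770 + 546 + 3339 + 2766 = 8421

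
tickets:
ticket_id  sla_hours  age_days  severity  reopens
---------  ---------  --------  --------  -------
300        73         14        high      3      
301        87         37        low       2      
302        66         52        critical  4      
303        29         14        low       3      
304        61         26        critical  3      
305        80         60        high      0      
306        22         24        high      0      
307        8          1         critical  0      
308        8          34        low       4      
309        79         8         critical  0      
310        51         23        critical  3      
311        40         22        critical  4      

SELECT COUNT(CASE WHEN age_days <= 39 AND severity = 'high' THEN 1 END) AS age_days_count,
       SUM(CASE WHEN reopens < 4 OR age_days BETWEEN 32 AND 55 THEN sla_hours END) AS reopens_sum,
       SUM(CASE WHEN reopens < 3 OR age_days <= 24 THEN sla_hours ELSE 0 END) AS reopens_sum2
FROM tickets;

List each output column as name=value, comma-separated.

age_days_count=2, reopens_sum=564, reopens_sum2=469

[age_days_count: age_days <= 39 AND severity = 'high']
ticket_id=300: ✓ → 1
ticket_id=301: ✗
ticket_id=302: ✗
ticket_id=303: ✗
ticket_id=304: ✗
ticket_id=305: ✗
ticket_id=306: ✓ → 1
ticket_id=307: ✗
ticket_id=308: ✗
ticket_id=309: ✗
ticket_id=310: ✗
ticket_id=311: ✗
age_days_count = COUNT(1, 1) = 2
—
[reopens_sum: reopens < 4 OR age_days BETWEEN 32 AND 55]
ticket_id=300: ✓ → 73
ticket_id=301: ✓ → 87
ticket_id=302: ✓ → 66
ticket_id=303: ✓ → 29
ticket_id=304: ✓ → 61
ticket_id=305: ✓ → 80
ticket_id=306: ✓ → 22
ticket_id=307: ✓ → 8
ticket_id=308: ✓ → 8
ticket_id=309: ✓ → 79
ticket_id=310: ✓ → 51
ticket_id=311: ✗
reopens_sum = 73 + 87 + 66 + 29 + 61 + 80 + 22 + 8 + 8 + 79 + 51 = 564
—
[reopens_sum2: reopens < 3 OR age_days <= 24]
ticket_id=300: ✓ → 73
ticket_id=301: ✓ → 87
ticket_id=302: ✗
ticket_id=303: ✓ → 29
ticket_id=304: ✗
ticket_id=305: ✓ → 80
ticket_id=306: ✓ → 22
ticket_id=307: ✓ → 8
ticket_id=308: ✗
ticket_id=309: ✓ → 79
ticket_id=310: ✓ → 51
ticket_id=311: ✓ → 40
reopens_sum2 = 73 + 87 + 29 + 80 + 22 + 8 + 79 + 51 + 40 = 469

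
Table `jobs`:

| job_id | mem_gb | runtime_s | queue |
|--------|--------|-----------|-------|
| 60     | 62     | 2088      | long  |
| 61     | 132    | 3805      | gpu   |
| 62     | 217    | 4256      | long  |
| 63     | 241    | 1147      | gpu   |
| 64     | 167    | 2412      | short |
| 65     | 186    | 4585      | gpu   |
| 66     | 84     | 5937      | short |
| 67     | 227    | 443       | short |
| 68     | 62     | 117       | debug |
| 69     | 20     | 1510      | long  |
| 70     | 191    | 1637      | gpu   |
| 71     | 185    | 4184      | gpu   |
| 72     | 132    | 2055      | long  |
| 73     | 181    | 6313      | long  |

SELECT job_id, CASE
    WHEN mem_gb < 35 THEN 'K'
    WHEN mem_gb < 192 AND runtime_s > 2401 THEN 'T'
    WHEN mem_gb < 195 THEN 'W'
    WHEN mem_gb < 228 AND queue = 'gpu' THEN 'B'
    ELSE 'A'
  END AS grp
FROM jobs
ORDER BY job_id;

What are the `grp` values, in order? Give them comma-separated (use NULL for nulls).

job_id=60: mem_gb < 195 → W
job_id=61: mem_gb < 192 AND runtime_s > 2401 → T
job_id=62: ELSE → A
job_id=63: ELSE → A
job_id=64: mem_gb < 192 AND runtime_s > 2401 → T
job_id=65: mem_gb < 192 AND runtime_s > 2401 → T
job_id=66: mem_gb < 192 AND runtime_s > 2401 → T
job_id=67: ELSE → A
job_id=68: mem_gb < 195 → W
job_id=69: mem_gb < 35 → K
job_id=70: mem_gb < 195 → W
job_id=71: mem_gb < 192 AND runtime_s > 2401 → T
job_id=72: mem_gb < 195 → W
job_id=73: mem_gb < 192 AND runtime_s > 2401 → T

W, T, A, A, T, T, T, A, W, K, W, T, W, T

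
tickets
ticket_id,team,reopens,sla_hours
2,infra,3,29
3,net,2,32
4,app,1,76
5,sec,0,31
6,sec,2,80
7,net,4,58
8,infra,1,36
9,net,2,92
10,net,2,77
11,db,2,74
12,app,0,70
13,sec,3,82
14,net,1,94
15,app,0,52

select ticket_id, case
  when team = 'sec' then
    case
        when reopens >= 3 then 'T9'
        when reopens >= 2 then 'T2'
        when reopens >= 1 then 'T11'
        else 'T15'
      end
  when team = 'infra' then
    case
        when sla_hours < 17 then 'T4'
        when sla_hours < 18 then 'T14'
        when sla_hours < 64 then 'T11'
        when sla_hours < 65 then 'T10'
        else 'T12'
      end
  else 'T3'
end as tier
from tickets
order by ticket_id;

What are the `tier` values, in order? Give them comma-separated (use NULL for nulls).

ticket_id=2: team='infra' → inner[sla_hours < 64] → T11
ticket_id=3: team='net' → outer ELSE → T3
ticket_id=4: team='app' → outer ELSE → T3
ticket_id=5: team='sec' → inner[ELSE] → T15
ticket_id=6: team='sec' → inner[reopens >= 2] → T2
ticket_id=7: team='net' → outer ELSE → T3
ticket_id=8: team='infra' → inner[sla_hours < 64] → T11
ticket_id=9: team='net' → outer ELSE → T3
ticket_id=10: team='net' → outer ELSE → T3
ticket_id=11: team='db' → outer ELSE → T3
ticket_id=12: team='app' → outer ELSE → T3
ticket_id=13: team='sec' → inner[reopens >= 3] → T9
ticket_id=14: team='net' → outer ELSE → T3
ticket_id=15: team='app' → outer ELSE → T3

T11, T3, T3, T15, T2, T3, T11, T3, T3, T3, T3, T9, T3, T3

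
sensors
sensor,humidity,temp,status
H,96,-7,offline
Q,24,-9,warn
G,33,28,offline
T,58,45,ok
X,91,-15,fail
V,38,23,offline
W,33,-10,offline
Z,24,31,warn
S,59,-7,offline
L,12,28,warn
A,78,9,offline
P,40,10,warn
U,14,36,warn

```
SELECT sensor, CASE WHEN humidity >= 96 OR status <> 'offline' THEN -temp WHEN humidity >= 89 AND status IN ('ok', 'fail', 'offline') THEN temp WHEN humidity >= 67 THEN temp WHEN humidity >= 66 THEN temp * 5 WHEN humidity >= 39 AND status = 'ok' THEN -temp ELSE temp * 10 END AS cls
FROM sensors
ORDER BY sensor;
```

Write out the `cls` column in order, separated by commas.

9, 280, 7, -28, -10, 9, -70, -45, -36, 230, -100, 15, -31

sensor=A: humidity >= 67 → 9
sensor=G: ELSE → 280
sensor=H: humidity >= 96 OR status <> 'offline' → 7
sensor=L: humidity >= 96 OR status <> 'offline' → -28
sensor=P: humidity >= 96 OR status <> 'offline' → -10
sensor=Q: humidity >= 96 OR status <> 'offline' → 9
sensor=S: ELSE → -70
sensor=T: humidity >= 96 OR status <> 'offline' → -45
sensor=U: humidity >= 96 OR status <> 'offline' → -36
sensor=V: ELSE → 230
sensor=W: ELSE → -100
sensor=X: humidity >= 96 OR status <> 'offline' → 15
sensor=Z: humidity >= 96 OR status <> 'offline' → -31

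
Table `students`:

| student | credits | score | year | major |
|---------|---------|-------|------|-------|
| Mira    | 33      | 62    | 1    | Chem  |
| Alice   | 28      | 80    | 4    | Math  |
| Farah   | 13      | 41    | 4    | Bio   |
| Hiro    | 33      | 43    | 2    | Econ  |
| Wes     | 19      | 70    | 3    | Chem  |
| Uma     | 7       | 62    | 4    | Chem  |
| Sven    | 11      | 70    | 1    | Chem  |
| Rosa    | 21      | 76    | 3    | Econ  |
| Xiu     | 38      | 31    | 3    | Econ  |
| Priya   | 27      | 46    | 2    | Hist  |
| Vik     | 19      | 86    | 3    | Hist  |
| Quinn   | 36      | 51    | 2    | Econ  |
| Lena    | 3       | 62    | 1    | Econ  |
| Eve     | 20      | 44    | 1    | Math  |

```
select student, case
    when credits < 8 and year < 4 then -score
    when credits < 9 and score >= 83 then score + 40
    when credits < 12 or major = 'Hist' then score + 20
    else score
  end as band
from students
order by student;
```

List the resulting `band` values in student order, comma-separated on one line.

student=Alice: ELSE → 80
student=Eve: ELSE → 44
student=Farah: ELSE → 41
student=Hiro: ELSE → 43
student=Lena: credits < 8 and year < 4 → -62
student=Mira: ELSE → 62
student=Priya: credits < 12 or major = 'Hist' → 66
student=Quinn: ELSE → 51
student=Rosa: ELSE → 76
student=Sven: credits < 12 or major = 'Hist' → 90
student=Uma: credits < 12 or major = 'Hist' → 82
student=Vik: credits < 12 or major = 'Hist' → 106
student=Wes: ELSE → 70
student=Xiu: ELSE → 31

80, 44, 41, 43, -62, 62, 66, 51, 76, 90, 82, 106, 70, 31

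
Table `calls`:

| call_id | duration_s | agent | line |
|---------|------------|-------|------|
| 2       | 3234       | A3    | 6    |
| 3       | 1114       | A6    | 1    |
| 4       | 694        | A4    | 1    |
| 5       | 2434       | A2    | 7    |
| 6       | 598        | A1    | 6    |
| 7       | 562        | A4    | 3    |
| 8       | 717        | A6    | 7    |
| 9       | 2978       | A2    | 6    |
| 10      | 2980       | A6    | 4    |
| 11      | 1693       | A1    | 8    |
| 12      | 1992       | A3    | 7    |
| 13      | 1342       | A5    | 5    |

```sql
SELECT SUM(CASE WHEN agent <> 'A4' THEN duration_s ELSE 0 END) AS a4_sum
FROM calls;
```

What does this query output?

19082

call_id=2: ✓ → 3234
call_id=3: ✓ → 1114
call_id=4: ✗
call_id=5: ✓ → 2434
call_id=6: ✓ → 598
call_id=7: ✗
call_id=8: ✓ → 717
call_id=9: ✓ → 2978
call_id=10: ✓ → 2980
call_id=11: ✓ → 1693
call_id=12: ✓ → 1992
call_id=13: ✓ → 1342
a4_sum = 3234 + 1114 + 2434 + 598 + 717 + 2978 + 2980 + 1693 + 1992 + 1342 = 19082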